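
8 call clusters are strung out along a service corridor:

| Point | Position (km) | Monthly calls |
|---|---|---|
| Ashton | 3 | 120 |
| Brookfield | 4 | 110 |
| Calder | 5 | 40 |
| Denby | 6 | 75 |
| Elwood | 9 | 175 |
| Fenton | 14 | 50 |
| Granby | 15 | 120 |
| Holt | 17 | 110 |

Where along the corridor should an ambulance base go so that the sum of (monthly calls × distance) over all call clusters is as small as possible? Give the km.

x = 9

For a sum of weighted absolute distances on a line, the optimum is the weighted median (not the mean). Total weight W = 800; half-weight = 400.
Sort by position and accumulate weight:
  km 3 (Ashton, w=120) → cum 120
  km 4 (Brookfield, w=110) → cum 230
  km 5 (Calder, w=40) → cum 270
  km 6 (Denby, w=75) → cum 345
  km 9 (Elwood, w=175) → cum 520  ≥ 400 → median here
  km 14 (Fenton, w=50) → cum 570
  km 15 (Granby, w=120) → cum 690
  km 17 (Holt, w=110) → cum 800
Optimal location: km 9.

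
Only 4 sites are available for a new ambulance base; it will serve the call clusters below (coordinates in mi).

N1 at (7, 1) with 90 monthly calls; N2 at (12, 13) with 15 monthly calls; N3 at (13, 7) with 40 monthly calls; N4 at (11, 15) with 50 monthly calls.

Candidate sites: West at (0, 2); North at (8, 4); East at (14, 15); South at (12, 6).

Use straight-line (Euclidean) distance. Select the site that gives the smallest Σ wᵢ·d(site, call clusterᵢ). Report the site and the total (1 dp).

Total weighted distance at each candidate:
  West (0, 2): total = 2289.2
  North (8, 4): total = 1235.7
  East (14, 15): total = 1923.6
  South (12, 6): total = 1250.7
Minimum is at North with total 1235.7 mi.

North, total 1235.7 mi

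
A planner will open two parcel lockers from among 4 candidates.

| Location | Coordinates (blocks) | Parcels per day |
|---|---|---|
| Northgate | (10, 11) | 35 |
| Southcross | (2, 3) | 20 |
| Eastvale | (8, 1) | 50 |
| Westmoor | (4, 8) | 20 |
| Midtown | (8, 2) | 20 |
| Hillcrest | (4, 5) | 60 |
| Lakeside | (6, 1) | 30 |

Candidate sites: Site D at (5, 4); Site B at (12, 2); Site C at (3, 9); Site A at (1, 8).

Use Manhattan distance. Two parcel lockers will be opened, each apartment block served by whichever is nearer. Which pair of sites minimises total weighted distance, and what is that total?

Evaluate every pair (each demand assigned to the nearer of the two):
  {Site D, Site C}: total = 1075
  {Site D, Site B}: total = 1135
  {Site D, Site A}: total = 1200
  {Site B, Site C}: total = 1335
  {Site B, Site A}: total = 1465
  {Site C, Site A}: total = 1995
Best pair: {Site D, Site C} with total 1075.

{Site D, Site C}, total 1075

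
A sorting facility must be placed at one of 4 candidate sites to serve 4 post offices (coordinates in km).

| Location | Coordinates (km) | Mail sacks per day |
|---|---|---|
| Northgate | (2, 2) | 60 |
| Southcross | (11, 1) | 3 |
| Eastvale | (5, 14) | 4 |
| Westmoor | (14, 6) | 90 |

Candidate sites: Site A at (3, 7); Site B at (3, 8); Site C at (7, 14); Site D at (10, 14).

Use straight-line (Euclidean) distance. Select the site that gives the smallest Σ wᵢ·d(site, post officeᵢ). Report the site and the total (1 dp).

Total weighted distance at each candidate:
  Site A (3, 7): total = 1359.1
  Site B (3, 8): total = 1428.4
  Site C (7, 14): total = 1785.5
  Site D (10, 14): total = 1729.4
Minimum is at Site A with total 1359.1 km.

Site A, total 1359.1 km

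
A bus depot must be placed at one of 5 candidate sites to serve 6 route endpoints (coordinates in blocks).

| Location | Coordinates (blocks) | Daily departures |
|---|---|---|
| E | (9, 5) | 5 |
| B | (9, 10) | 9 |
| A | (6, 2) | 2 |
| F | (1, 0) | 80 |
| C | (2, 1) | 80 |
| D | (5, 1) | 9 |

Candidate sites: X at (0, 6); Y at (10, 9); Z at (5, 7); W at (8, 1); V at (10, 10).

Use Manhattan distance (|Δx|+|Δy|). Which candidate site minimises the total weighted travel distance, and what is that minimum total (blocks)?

Total weighted distance at each candidate:
  X (0, 6): total = 1397
  Y (10, 9): total = 2902
  Z (5, 7): total = 1759
  W (8, 1): total = 1268
  V (10, 10): total = 3069
Minimum is at W with total 1268 blocks.

W, total 1268 blocks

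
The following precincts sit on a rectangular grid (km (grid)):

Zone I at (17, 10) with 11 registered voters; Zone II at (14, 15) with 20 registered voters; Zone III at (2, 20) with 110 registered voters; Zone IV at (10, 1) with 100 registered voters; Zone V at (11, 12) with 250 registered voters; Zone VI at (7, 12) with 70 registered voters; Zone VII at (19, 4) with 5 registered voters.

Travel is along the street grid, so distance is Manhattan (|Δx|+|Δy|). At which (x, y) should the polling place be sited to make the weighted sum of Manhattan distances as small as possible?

(11, 12)

Manhattan distance separates: Σwᵢ(|x−xᵢ|+|y−yᵢ|) = Σwᵢ|x−xᵢ| + Σwᵢ|y−yᵢ|, so x and y are optimised independently as 1-D weighted medians.
Total weight W = 566; half = 283.
x-coordinate, sorted with cumulative weight:
  x=2 (Zone III, w=110) cum 110
  x=7 (Zone VI, w=70) cum 180
  x=10 (Zone IV, w=100) cum 280
  x=11 (Zone V, w=250) cum 530  ← median
  x=14 (Zone II, w=20) cum 550
  x=17 (Zone I, w=11) cum 561
  x=19 (Zone VII, w=5) cum 566
⇒ x* = 11
y-coordinate, sorted with cumulative weight:
  y=1 (Zone IV, w=100) cum 100
  y=4 (Zone VII, w=5) cum 105
  y=10 (Zone I, w=11) cum 116
  y=12 (Zone V, w=250) cum 366  ← median
  y=12 (Zone VI, w=70) cum 436
  y=15 (Zone II, w=20) cum 456
  y=20 (Zone III, w=110) cum 566
⇒ y* = 12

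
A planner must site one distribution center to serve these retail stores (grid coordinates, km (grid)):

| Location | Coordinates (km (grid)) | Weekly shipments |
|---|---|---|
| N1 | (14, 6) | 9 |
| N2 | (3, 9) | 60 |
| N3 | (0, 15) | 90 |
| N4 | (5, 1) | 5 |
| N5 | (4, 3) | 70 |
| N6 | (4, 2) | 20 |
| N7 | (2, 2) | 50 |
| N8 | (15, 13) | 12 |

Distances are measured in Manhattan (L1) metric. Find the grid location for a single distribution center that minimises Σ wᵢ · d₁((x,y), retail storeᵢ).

Manhattan distance separates: Σwᵢ(|x−xᵢ|+|y−yᵢ|) = Σwᵢ|x−xᵢ| + Σwᵢ|y−yᵢ|, so x and y are optimised independently as 1-D weighted medians.
Total weight W = 316; half = 158.
x-coordinate, sorted with cumulative weight:
  x=0 (N3, w=90) cum 90
  x=2 (N7, w=50) cum 140
  x=3 (N2, w=60) cum 200  ← median
  x=4 (N5, w=70) cum 270
  x=4 (N6, w=20) cum 290
  x=5 (N4, w=5) cum 295
  x=14 (N1, w=9) cum 304
  x=15 (N8, w=12) cum 316
⇒ x* = 3
y-coordinate, sorted with cumulative weight:
  y=1 (N4, w=5) cum 5
  y=2 (N6, w=20) cum 25
  y=2 (N7, w=50) cum 75
  y=3 (N5, w=70) cum 145
  y=6 (N1, w=9) cum 154
  y=9 (N2, w=60) cum 214  ← median
  y=13 (N8, w=12) cum 226
  y=15 (N3, w=90) cum 316
⇒ y* = 9

(3, 9)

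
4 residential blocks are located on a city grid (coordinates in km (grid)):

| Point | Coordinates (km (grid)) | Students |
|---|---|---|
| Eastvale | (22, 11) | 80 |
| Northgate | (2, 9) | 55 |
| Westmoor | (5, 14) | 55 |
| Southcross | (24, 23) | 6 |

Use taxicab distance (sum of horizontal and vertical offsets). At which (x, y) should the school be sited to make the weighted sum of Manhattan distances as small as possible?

Manhattan distance separates: Σwᵢ(|x−xᵢ|+|y−yᵢ|) = Σwᵢ|x−xᵢ| + Σwᵢ|y−yᵢ|, so x and y are optimised independently as 1-D weighted medians.
Total weight W = 196; half = 98.
x-coordinate, sorted with cumulative weight:
  x=2 (Northgate, w=55) cum 55
  x=5 (Westmoor, w=55) cum 110  ← median
  x=22 (Eastvale, w=80) cum 190
  x=24 (Southcross, w=6) cum 196
⇒ x* = 5
y-coordinate, sorted with cumulative weight:
  y=9 (Northgate, w=55) cum 55
  y=11 (Eastvale, w=80) cum 135  ← median
  y=14 (Westmoor, w=55) cum 190
  y=23 (Southcross, w=6) cum 196
⇒ y* = 11

(5, 11)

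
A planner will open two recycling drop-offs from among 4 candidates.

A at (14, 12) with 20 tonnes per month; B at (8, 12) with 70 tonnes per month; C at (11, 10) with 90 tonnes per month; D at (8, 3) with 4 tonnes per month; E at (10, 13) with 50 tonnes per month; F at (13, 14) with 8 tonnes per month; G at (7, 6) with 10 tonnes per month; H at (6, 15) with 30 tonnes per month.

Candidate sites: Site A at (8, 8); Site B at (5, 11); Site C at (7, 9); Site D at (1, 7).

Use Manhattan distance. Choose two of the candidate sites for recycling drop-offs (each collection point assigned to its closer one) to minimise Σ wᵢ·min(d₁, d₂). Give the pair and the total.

Evaluate every pair (each demand assigned to the nearer of the two):
  {Site A, Site B}: total = 1568
  {Site B, Site C}: total = 1576
  {Site A, Site C}: total = 1628
  {Site C, Site D}: total = 1636
  {Site A, Site D}: total = 1688
  {Site B, Site D}: total = 1812
Best pair: {Site A, Site B} with total 1568.

{Site A, Site B}, total 1568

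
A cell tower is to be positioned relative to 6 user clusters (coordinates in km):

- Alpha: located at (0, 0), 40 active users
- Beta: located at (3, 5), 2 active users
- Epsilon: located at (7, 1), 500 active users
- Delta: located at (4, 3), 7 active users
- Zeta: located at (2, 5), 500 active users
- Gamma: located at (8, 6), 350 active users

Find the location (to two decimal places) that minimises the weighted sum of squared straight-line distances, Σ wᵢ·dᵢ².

The minimiser of Σwᵢ‖p−pᵢ‖² is the weighted centroid p* = (Σwᵢpᵢ)/(Σwᵢ).
Σwᵢ = 1399.
Σwᵢxᵢ = 40·0 + 2·3 + 500·7 + 7·4 + 500·2 + 350·8 = 7334.
Σwᵢyᵢ = 40·0 + 2·5 + 500·1 + 7·3 + 500·5 + 350·6 = 5131.
x* = 7334/1399 = 5.24, y* = 5131/1399 = 3.67.

(5.24, 3.67)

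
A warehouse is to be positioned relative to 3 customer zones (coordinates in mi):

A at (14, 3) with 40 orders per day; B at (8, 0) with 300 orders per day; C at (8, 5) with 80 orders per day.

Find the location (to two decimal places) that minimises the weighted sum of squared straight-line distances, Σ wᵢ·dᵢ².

The minimiser of Σwᵢ‖p−pᵢ‖² is the weighted centroid p* = (Σwᵢpᵢ)/(Σwᵢ).
Σwᵢ = 420.
Σwᵢxᵢ = 40·14 + 300·8 + 80·8 = 3600.
Σwᵢyᵢ = 40·3 + 300·0 + 80·5 = 520.
x* = 3600/420 = 8.57, y* = 520/420 = 1.24.

(8.57, 1.24)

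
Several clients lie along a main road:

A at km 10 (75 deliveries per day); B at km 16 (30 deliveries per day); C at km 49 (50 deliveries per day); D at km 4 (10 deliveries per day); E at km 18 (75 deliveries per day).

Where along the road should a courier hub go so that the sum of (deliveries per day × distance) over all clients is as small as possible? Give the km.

For a sum of weighted absolute distances on a line, the optimum is the weighted median (not the mean). Total weight W = 240; half-weight = 120.
Sort by position and accumulate weight:
  km 4 (D, w=10) → cum 10
  km 10 (A, w=75) → cum 85
  km 16 (B, w=30) → cum 115
  km 18 (E, w=75) → cum 190  ≥ 120 → median here
  km 49 (C, w=50) → cum 240
Optimal location: km 18.

x = 18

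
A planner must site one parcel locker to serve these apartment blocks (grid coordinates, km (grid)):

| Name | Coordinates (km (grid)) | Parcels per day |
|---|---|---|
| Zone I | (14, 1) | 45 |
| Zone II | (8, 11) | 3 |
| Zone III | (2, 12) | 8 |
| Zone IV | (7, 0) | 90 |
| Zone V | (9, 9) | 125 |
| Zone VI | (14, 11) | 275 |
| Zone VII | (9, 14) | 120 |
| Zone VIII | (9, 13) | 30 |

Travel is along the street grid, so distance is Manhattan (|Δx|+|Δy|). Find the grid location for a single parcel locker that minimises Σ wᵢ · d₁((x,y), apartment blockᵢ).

Manhattan distance separates: Σwᵢ(|x−xᵢ|+|y−yᵢ|) = Σwᵢ|x−xᵢ| + Σwᵢ|y−yᵢ|, so x and y are optimised independently as 1-D weighted medians.
Total weight W = 696; half = 348.
x-coordinate, sorted with cumulative weight:
  x=2 (Zone III, w=8) cum 8
  x=7 (Zone IV, w=90) cum 98
  x=8 (Zone II, w=3) cum 101
  x=9 (Zone V, w=125) cum 226
  x=9 (Zone VII, w=120) cum 346
  x=9 (Zone VIII, w=30) cum 376  ← median
  x=14 (Zone I, w=45) cum 421
  x=14 (Zone VI, w=275) cum 696
⇒ x* = 9
y-coordinate, sorted with cumulative weight:
  y=0 (Zone IV, w=90) cum 90
  y=1 (Zone I, w=45) cum 135
  y=9 (Zone V, w=125) cum 260
  y=11 (Zone II, w=3) cum 263
  y=11 (Zone VI, w=275) cum 538  ← median
  y=12 (Zone III, w=8) cum 546
  y=13 (Zone VIII, w=30) cum 576
  y=14 (Zone VII, w=120) cum 696
⇒ y* = 11

(9, 11)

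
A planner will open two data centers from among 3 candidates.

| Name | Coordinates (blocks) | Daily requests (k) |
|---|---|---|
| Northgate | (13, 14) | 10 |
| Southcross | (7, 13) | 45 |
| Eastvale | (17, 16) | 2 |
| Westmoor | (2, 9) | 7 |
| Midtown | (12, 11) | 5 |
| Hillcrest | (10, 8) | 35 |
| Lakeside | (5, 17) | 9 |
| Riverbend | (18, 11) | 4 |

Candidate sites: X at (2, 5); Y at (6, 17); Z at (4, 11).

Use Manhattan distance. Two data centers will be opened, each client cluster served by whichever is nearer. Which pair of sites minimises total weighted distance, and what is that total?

{Y, Z}, total 797

Evaluate every pair (each demand assigned to the nearer of the two):
  {Y, Z}: total = 797
  {X, Z}: total = 883
  {X, Y}: total = 903
Best pair: {Y, Z} with total 797.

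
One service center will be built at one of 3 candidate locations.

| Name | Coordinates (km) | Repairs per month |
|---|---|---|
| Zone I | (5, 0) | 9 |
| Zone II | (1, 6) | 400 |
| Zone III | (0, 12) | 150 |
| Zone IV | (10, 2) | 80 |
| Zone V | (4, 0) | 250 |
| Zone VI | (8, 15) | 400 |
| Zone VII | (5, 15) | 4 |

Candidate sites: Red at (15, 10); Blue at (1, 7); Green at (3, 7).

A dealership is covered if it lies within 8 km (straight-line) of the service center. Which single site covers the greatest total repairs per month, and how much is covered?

Green, covering 809

Coverage radius r = 8 km; a point is covered iff (Δx)²+(Δy)² ≤ 8² = 64.
  Red (15, 10): covers {none} → 0
  Blue (1, 7): covers {Zone II, Zone III, Zone V} → 800
  Green (3, 7): covers {Zone I, Zone II, Zone III, Zone V} → 809
Maximum coverage at Green: 809 repairs per month.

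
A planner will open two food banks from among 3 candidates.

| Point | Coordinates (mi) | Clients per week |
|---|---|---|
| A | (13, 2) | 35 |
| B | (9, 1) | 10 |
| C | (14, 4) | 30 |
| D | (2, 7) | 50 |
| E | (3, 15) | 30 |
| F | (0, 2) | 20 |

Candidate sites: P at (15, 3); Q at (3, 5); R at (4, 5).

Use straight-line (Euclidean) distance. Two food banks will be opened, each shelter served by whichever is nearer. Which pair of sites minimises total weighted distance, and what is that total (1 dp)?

Evaluate every pair (each demand assigned to the nearer of the two):
  {P, Q}: total = 680.6
  {P, R}: total = 726.9
  {Q, R}: total = 1194.2
Best pair: {P, Q} with total 680.6.

{P, Q}, total 680.6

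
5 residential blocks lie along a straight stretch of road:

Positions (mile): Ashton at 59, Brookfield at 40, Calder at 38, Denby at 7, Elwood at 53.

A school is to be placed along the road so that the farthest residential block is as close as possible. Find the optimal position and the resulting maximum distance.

The 1-center on a line is the midpoint of the two extreme points: leftmost at 7, rightmost at 59.
Optimal location = (7 + 59)/2 = 33; maximum distance = (59 − 7)/2 = 26.

location 33, max distance 26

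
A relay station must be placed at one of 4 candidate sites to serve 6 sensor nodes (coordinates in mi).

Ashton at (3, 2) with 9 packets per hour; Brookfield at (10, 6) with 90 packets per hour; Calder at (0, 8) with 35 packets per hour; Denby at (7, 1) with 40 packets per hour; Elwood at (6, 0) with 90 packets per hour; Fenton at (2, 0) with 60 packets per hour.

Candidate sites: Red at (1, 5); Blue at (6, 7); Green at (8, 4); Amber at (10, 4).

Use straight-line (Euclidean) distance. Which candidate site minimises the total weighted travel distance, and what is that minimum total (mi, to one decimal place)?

Green, total 1577.7 mi

Total weighted distance at each candidate:
  Red (1, 5): total = 2188.9
  Blue (6, 7): total = 1993.5
  Green (8, 4): total = 1577.7
  Amber (10, 4): total = 1838.0
Minimum is at Green with total 1577.7 mi.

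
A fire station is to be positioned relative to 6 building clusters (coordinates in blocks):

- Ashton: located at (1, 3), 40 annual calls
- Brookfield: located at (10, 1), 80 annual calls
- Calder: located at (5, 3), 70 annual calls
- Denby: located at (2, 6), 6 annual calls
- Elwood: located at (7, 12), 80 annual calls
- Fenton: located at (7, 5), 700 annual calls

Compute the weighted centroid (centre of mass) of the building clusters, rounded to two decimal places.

The minimiser of Σwᵢ‖p−pᵢ‖² is the weighted centroid p* = (Σwᵢpᵢ)/(Σwᵢ).
Σwᵢ = 976.
Σwᵢxᵢ = 40·1 + 80·10 + 70·5 + 6·2 + 80·7 + 700·7 = 6662.
Σwᵢyᵢ = 40·3 + 80·1 + 70·3 + 6·6 + 80·12 + 700·5 = 4906.
x* = 6662/976 = 6.83, y* = 4906/976 = 5.03.

(6.83, 5.03)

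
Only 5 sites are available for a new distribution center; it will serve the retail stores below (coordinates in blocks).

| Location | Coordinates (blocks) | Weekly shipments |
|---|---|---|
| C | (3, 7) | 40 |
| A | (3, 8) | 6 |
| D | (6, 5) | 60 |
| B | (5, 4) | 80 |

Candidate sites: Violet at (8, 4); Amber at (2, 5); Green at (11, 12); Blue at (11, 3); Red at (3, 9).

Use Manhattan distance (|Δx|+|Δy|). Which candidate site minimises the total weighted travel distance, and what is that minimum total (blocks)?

Total weighted distance at each candidate:
  Violet (8, 4): total = 794
  Amber (2, 5): total = 704
  Green (11, 12): total = 2432
  Blue (11, 3): total = 1538
  Red (3, 9): total = 1066
Minimum is at Amber with total 704 blocks.

Amber, total 704 blocks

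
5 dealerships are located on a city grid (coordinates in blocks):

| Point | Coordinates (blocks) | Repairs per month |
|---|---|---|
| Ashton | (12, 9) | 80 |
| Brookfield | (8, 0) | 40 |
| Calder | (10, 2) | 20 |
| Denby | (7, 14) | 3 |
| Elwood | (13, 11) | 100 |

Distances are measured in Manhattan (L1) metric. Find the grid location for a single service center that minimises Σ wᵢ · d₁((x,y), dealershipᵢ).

Manhattan distance separates: Σwᵢ(|x−xᵢ|+|y−yᵢ|) = Σwᵢ|x−xᵢ| + Σwᵢ|y−yᵢ|, so x and y are optimised independently as 1-D weighted medians.
Total weight W = 243; half = 121.5.
x-coordinate, sorted with cumulative weight:
  x=7 (Denby, w=3) cum 3
  x=8 (Brookfield, w=40) cum 43
  x=10 (Calder, w=20) cum 63
  x=12 (Ashton, w=80) cum 143  ← median
  x=13 (Elwood, w=100) cum 243
⇒ x* = 12
y-coordinate, sorted with cumulative weight:
  y=0 (Brookfield, w=40) cum 40
  y=2 (Calder, w=20) cum 60
  y=9 (Ashton, w=80) cum 140  ← median
  y=11 (Elwood, w=100) cum 240
  y=14 (Denby, w=3) cum 243
⇒ y* = 9

(12, 9)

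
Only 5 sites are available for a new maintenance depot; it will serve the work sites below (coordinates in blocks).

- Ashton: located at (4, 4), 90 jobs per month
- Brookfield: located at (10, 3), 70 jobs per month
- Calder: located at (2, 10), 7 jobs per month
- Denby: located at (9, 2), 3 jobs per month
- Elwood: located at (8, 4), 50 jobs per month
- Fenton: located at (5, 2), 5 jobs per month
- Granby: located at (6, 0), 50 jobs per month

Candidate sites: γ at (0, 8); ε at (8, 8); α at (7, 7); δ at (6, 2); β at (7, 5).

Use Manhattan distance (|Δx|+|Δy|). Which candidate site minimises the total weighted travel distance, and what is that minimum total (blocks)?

δ, total 1108 blocks

Total weighted distance at each candidate:
  γ (0, 8): total = 3198
  ε (8, 8): total = 2032
  α (7, 7): total = 1742
  δ (6, 2): total = 1108
  β (7, 5): total = 1220
Minimum is at δ with total 1108 blocks.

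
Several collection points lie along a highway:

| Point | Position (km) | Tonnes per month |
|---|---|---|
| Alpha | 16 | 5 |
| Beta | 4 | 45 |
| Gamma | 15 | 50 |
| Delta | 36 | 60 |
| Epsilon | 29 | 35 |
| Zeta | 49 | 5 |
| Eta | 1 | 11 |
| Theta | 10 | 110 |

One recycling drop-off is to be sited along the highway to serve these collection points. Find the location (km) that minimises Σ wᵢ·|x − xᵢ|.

For a sum of weighted absolute distances on a line, the optimum is the weighted median (not the mean). Total weight W = 321; half-weight = 160.5.
Sort by position and accumulate weight:
  km 1 (Eta, w=11) → cum 11
  km 4 (Beta, w=45) → cum 56
  km 10 (Theta, w=110) → cum 166  ≥ 160.5 → median here
  km 15 (Gamma, w=50) → cum 216
  km 16 (Alpha, w=5) → cum 221
  km 29 (Epsilon, w=35) → cum 256
  km 36 (Delta, w=60) → cum 316
  km 49 (Zeta, w=5) → cum 321
Optimal location: km 10.

x = 10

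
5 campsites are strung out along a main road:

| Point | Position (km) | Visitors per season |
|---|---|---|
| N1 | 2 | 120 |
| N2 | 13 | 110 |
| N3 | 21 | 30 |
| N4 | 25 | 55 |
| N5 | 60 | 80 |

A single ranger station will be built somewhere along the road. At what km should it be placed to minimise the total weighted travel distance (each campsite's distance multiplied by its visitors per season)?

For a sum of weighted absolute distances on a line, the optimum is the weighted median (not the mean). Total weight W = 395; half-weight = 197.5.
Sort by position and accumulate weight:
  km 2 (N1, w=120) → cum 120
  km 13 (N2, w=110) → cum 230  ≥ 197.5 → median here
  km 21 (N3, w=30) → cum 260
  km 25 (N4, w=55) → cum 315
  km 60 (N5, w=80) → cum 395
Optimal location: km 13.

x = 13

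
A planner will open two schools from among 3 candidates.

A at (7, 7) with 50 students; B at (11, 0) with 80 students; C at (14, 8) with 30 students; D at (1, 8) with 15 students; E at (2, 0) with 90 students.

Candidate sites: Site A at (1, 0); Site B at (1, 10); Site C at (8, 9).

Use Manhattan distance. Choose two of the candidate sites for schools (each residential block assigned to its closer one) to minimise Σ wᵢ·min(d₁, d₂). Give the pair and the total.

{Site A, Site C}, total 1370

Evaluate every pair (each demand assigned to the nearer of the two):
  {Site A, Site C}: total = 1370
  {Site A, Site B}: total = 1820
  {Site B, Site C}: total = 2340
Best pair: {Site A, Site C} with total 1370.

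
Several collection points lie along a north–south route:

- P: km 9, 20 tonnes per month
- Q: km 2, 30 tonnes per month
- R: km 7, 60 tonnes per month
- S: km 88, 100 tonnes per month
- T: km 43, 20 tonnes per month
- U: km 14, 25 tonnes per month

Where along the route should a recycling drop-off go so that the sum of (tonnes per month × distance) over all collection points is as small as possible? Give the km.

For a sum of weighted absolute distances on a line, the optimum is the weighted median (not the mean). Total weight W = 255; half-weight = 127.5.
Sort by position and accumulate weight:
  km 2 (Q, w=30) → cum 30
  km 7 (R, w=60) → cum 90
  km 9 (P, w=20) → cum 110
  km 14 (U, w=25) → cum 135  ≥ 127.5 → median here
  km 43 (T, w=20) → cum 155
  km 88 (S, w=100) → cum 255
Optimal location: km 14.

x = 14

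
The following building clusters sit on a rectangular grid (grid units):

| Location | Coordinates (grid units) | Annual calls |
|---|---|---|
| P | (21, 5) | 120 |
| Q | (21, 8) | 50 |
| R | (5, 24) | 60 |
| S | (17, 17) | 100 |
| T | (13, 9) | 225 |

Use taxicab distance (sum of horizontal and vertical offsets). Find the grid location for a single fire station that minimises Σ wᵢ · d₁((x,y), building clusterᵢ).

Manhattan distance separates: Σwᵢ(|x−xᵢ|+|y−yᵢ|) = Σwᵢ|x−xᵢ| + Σwᵢ|y−yᵢ|, so x and y are optimised independently as 1-D weighted medians.
Total weight W = 555; half = 277.5.
x-coordinate, sorted with cumulative weight:
  x=5 (R, w=60) cum 60
  x=13 (T, w=225) cum 285  ← median
  x=17 (S, w=100) cum 385
  x=21 (P, w=120) cum 505
  x=21 (Q, w=50) cum 555
⇒ x* = 13
y-coordinate, sorted with cumulative weight:
  y=5 (P, w=120) cum 120
  y=8 (Q, w=50) cum 170
  y=9 (T, w=225) cum 395  ← median
  y=17 (S, w=100) cum 495
  y=24 (R, w=60) cum 555
⇒ y* = 9

(13, 9)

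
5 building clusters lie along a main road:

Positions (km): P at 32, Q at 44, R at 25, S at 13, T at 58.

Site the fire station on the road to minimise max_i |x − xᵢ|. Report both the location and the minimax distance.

The 1-center on a line is the midpoint of the two extreme points: leftmost at 13, rightmost at 58.
Optimal location = (13 + 58)/2 = 35.5; maximum distance = (58 − 13)/2 = 22.5.

location 35.5, max distance 22.5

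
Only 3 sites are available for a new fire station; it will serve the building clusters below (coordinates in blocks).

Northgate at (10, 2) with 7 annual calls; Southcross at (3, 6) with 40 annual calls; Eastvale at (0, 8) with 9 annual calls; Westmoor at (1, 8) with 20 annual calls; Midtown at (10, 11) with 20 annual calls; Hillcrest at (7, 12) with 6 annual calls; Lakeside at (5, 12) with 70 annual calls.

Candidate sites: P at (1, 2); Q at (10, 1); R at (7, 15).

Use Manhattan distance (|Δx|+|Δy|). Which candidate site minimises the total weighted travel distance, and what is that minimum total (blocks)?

R, total 1526 blocks

Total weighted distance at each candidate:
  P (1, 2): total = 1922
  Q (10, 1): total = 2364
  R (7, 15): total = 1526
Minimum is at R with total 1526 blocks.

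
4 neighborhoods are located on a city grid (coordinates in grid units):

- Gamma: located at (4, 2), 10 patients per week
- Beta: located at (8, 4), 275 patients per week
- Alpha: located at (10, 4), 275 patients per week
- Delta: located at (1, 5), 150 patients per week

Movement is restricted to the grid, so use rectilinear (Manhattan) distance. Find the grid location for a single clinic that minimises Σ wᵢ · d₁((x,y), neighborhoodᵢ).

(8, 4)

Manhattan distance separates: Σwᵢ(|x−xᵢ|+|y−yᵢ|) = Σwᵢ|x−xᵢ| + Σwᵢ|y−yᵢ|, so x and y are optimised independently as 1-D weighted medians.
Total weight W = 710; half = 355.
x-coordinate, sorted with cumulative weight:
  x=1 (Delta, w=150) cum 150
  x=4 (Gamma, w=10) cum 160
  x=8 (Beta, w=275) cum 435  ← median
  x=10 (Alpha, w=275) cum 710
⇒ x* = 8
y-coordinate, sorted with cumulative weight:
  y=2 (Gamma, w=10) cum 10
  y=4 (Beta, w=275) cum 285
  y=4 (Alpha, w=275) cum 560  ← median
  y=5 (Delta, w=150) cum 710
⇒ y* = 4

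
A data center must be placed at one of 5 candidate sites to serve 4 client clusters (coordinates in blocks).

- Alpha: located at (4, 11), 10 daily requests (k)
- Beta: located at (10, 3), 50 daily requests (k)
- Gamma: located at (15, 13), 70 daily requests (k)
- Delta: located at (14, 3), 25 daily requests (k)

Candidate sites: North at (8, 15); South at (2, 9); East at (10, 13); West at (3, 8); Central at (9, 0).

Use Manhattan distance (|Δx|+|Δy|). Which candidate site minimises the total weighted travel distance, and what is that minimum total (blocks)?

East, total 1280 blocks

Total weighted distance at each candidate:
  North (8, 15): total = 1860
  South (2, 9): total = 2380
  East (10, 13): total = 1280
  West (3, 8): total = 2230
  Central (9, 0): total = 1890
Minimum is at East with total 1280 blocks.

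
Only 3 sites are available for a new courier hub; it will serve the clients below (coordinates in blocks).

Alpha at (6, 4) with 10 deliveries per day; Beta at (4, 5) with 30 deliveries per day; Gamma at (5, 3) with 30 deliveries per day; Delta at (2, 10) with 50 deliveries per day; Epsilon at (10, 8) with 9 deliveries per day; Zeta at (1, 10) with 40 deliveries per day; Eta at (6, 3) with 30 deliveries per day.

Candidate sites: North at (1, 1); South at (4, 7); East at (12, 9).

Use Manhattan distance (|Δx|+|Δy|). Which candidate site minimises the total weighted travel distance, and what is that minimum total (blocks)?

Total weighted distance at each candidate:
  North (1, 1): total = 1684
  South (4, 7): total = 993
  East (12, 9): total = 2277
Minimum is at South with total 993 blocks.

South, total 993 blocks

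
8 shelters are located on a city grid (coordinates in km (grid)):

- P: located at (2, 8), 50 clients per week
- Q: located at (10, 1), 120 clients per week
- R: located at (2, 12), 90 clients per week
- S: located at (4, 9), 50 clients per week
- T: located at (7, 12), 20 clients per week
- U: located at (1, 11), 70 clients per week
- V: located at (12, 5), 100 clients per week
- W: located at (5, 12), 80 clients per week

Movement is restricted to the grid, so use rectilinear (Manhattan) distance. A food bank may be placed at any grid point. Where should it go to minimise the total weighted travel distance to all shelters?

Manhattan distance separates: Σwᵢ(|x−xᵢ|+|y−yᵢ|) = Σwᵢ|x−xᵢ| + Σwᵢ|y−yᵢ|, so x and y are optimised independently as 1-D weighted medians.
Total weight W = 580; half = 290.
x-coordinate, sorted with cumulative weight:
  x=1 (U, w=70) cum 70
  x=2 (P, w=50) cum 120
  x=2 (R, w=90) cum 210
  x=4 (S, w=50) cum 260
  x=5 (W, w=80) cum 340  ← median
  x=7 (T, w=20) cum 360
  x=10 (Q, w=120) cum 480
  x=12 (V, w=100) cum 580
⇒ x* = 5
y-coordinate, sorted with cumulative weight:
  y=1 (Q, w=120) cum 120
  y=5 (V, w=100) cum 220
  y=8 (P, w=50) cum 270
  y=9 (S, w=50) cum 320  ← median
  y=11 (U, w=70) cum 390
  y=12 (R, w=90) cum 480
  y=12 (T, w=20) cum 500
  y=12 (W, w=80) cum 580
⇒ y* = 9

(5, 9)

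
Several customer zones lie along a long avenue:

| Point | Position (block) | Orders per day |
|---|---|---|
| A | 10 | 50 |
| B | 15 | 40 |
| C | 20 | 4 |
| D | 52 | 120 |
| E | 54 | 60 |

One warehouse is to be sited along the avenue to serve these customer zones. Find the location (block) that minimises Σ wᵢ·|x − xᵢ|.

For a sum of weighted absolute distances on a line, the optimum is the weighted median (not the mean). Total weight W = 274; half-weight = 137.
Sort by position and accumulate weight:
  block 10 (A, w=50) → cum 50
  block 15 (B, w=40) → cum 90
  block 20 (C, w=4) → cum 94
  block 52 (D, w=120) → cum 214  ≥ 137 → median here
  block 54 (E, w=60) → cum 274
Optimal location: block 52.

x = 52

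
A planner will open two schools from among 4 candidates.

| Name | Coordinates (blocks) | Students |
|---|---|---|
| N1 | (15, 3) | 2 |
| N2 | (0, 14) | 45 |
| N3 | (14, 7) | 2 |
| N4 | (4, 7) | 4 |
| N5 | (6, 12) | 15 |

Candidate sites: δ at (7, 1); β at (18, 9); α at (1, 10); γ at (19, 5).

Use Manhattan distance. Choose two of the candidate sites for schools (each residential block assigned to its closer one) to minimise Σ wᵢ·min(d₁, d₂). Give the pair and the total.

{α, γ}, total 380

Evaluate every pair (each demand assigned to the nearer of the two):
  {α, γ}: total = 380
  {β, α}: total = 384
  {δ, α}: total = 400
  {δ, γ}: total = 1142
  {δ, β}: total = 1146
  {β, γ}: total = 1348
Best pair: {α, γ} with total 380.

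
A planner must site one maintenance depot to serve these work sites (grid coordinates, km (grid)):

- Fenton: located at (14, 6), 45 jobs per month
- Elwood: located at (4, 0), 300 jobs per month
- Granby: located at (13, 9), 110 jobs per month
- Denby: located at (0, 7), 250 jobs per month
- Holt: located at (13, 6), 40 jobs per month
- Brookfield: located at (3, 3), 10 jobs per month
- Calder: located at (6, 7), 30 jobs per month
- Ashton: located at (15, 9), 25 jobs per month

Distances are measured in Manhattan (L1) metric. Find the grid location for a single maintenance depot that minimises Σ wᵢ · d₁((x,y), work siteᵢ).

Manhattan distance separates: Σwᵢ(|x−xᵢ|+|y−yᵢ|) = Σwᵢ|x−xᵢ| + Σwᵢ|y−yᵢ|, so x and y are optimised independently as 1-D weighted medians.
Total weight W = 810; half = 405.
x-coordinate, sorted with cumulative weight:
  x=0 (Denby, w=250) cum 250
  x=3 (Brookfield, w=10) cum 260
  x=4 (Elwood, w=300) cum 560  ← median
  x=6 (Calder, w=30) cum 590
  x=13 (Granby, w=110) cum 700
  x=13 (Holt, w=40) cum 740
  x=14 (Fenton, w=45) cum 785
  x=15 (Ashton, w=25) cum 810
⇒ x* = 4
y-coordinate, sorted with cumulative weight:
  y=0 (Elwood, w=300) cum 300
  y=3 (Brookfield, w=10) cum 310
  y=6 (Fenton, w=45) cum 355
  y=6 (Holt, w=40) cum 395
  y=7 (Denby, w=250) cum 645  ← median
  y=7 (Calder, w=30) cum 675
  y=9 (Granby, w=110) cum 785
  y=9 (Ashton, w=25) cum 810
⇒ y* = 7

(4, 7)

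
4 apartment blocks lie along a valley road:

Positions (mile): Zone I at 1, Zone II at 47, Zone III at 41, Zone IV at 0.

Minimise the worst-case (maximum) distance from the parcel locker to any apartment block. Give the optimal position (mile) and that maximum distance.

location 23.5, max distance 23.5

The 1-center on a line is the midpoint of the two extreme points: leftmost at 0, rightmost at 47.
Optimal location = (0 + 47)/2 = 23.5; maximum distance = (47 − 0)/2 = 23.5.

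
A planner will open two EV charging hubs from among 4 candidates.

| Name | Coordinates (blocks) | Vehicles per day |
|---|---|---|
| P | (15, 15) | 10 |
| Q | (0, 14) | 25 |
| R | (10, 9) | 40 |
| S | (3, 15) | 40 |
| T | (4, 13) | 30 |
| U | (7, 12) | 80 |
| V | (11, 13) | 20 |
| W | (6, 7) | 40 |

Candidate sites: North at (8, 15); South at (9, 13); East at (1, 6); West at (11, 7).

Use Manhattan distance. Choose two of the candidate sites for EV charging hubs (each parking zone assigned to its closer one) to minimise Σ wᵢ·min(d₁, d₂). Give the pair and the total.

{South, West}, total 1400

Evaluate every pair (each demand assigned to the nearer of the two):
  {South, West}: total = 1400
  {North, West}: total = 1415
  {North, South}: total = 1485
  {South, East}: total = 1495
  {North, East}: total = 1655
  {East, West}: total = 2245
Best pair: {South, West} with total 1400.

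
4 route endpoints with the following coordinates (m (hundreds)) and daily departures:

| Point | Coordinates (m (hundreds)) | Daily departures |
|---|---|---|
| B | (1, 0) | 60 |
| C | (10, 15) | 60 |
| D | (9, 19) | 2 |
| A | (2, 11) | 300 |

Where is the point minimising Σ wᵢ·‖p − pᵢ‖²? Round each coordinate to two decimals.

The minimiser of Σwᵢ‖p−pᵢ‖² is the weighted centroid p* = (Σwᵢpᵢ)/(Σwᵢ).
Σwᵢ = 422.
Σwᵢxᵢ = 60·1 + 60·10 + 2·9 + 300·2 = 1278.
Σwᵢyᵢ = 60·0 + 60·15 + 2·19 + 300·11 = 4238.
x* = 1278/422 = 3.03, y* = 4238/422 = 10.04.

(3.03, 10.04)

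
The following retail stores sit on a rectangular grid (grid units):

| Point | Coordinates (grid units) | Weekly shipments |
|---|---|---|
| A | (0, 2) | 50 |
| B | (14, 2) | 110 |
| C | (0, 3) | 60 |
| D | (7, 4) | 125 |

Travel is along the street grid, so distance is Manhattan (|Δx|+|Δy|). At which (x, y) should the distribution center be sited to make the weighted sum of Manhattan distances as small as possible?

Manhattan distance separates: Σwᵢ(|x−xᵢ|+|y−yᵢ|) = Σwᵢ|x−xᵢ| + Σwᵢ|y−yᵢ|, so x and y are optimised independently as 1-D weighted medians.
Total weight W = 345; half = 172.5.
x-coordinate, sorted with cumulative weight:
  x=0 (A, w=50) cum 50
  x=0 (C, w=60) cum 110
  x=7 (D, w=125) cum 235  ← median
  x=14 (B, w=110) cum 345
⇒ x* = 7
y-coordinate, sorted with cumulative weight:
  y=2 (A, w=50) cum 50
  y=2 (B, w=110) cum 160
  y=3 (C, w=60) cum 220  ← median
  y=4 (D, w=125) cum 345
⇒ y* = 3

(7, 3)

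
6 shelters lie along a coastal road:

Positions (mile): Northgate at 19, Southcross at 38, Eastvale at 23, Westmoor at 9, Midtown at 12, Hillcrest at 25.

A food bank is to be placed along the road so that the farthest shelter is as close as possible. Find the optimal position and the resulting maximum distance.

location 23.5, max distance 14.5

The 1-center on a line is the midpoint of the two extreme points: leftmost at 9, rightmost at 38.
Optimal location = (9 + 38)/2 = 23.5; maximum distance = (38 − 9)/2 = 14.5.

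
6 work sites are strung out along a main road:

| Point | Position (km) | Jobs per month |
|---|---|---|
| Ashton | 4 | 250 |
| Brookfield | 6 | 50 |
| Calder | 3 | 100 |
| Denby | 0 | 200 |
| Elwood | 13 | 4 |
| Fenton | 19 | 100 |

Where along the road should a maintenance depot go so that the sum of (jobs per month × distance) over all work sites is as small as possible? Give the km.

For a sum of weighted absolute distances on a line, the optimum is the weighted median (not the mean). Total weight W = 704; half-weight = 352.
Sort by position and accumulate weight:
  km 0 (Denby, w=200) → cum 200
  km 3 (Calder, w=100) → cum 300
  km 4 (Ashton, w=250) → cum 550  ≥ 352 → median here
  km 6 (Brookfield, w=50) → cum 600
  km 13 (Elwood, w=4) → cum 604
  km 19 (Fenton, w=100) → cum 704
Optimal location: km 4.

x = 4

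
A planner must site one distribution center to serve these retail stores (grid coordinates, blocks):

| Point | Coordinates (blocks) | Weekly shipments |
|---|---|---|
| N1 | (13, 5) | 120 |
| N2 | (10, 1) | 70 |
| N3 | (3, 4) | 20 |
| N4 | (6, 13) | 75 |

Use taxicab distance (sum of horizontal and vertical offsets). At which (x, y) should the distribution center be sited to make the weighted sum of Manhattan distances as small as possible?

Manhattan distance separates: Σwᵢ(|x−xᵢ|+|y−yᵢ|) = Σwᵢ|x−xᵢ| + Σwᵢ|y−yᵢ|, so x and y are optimised independently as 1-D weighted medians.
Total weight W = 285; half = 142.5.
x-coordinate, sorted with cumulative weight:
  x=3 (N3, w=20) cum 20
  x=6 (N4, w=75) cum 95
  x=10 (N2, w=70) cum 165  ← median
  x=13 (N1, w=120) cum 285
⇒ x* = 10
y-coordinate, sorted with cumulative weight:
  y=1 (N2, w=70) cum 70
  y=4 (N3, w=20) cum 90
  y=5 (N1, w=120) cum 210  ← median
  y=13 (N4, w=75) cum 285
⇒ y* = 5

(10, 5)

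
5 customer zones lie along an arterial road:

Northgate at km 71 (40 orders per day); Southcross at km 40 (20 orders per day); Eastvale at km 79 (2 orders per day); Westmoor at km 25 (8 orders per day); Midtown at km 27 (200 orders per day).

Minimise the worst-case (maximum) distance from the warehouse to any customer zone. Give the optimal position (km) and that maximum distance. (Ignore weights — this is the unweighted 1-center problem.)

The 1-center on a line is the midpoint of the two extreme points: leftmost at 25, rightmost at 79.
Optimal location = (25 + 79)/2 = 52; maximum distance = (79 − 25)/2 = 27.

location 52, max distance 27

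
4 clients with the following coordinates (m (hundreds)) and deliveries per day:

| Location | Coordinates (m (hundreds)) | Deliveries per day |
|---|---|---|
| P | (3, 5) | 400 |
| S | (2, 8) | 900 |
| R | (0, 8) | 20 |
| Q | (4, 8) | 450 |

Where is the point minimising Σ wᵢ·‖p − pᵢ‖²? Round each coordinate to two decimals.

The minimiser of Σwᵢ‖p−pᵢ‖² is the weighted centroid p* = (Σwᵢpᵢ)/(Σwᵢ).
Σwᵢ = 1770.
Σwᵢxᵢ = 400·3 + 900·2 + 20·0 + 450·4 = 4800.
Σwᵢyᵢ = 400·5 + 900·8 + 20·8 + 450·8 = 12960.
x* = 4800/1770 = 2.71, y* = 12960/1770 = 7.32.

(2.71, 7.32)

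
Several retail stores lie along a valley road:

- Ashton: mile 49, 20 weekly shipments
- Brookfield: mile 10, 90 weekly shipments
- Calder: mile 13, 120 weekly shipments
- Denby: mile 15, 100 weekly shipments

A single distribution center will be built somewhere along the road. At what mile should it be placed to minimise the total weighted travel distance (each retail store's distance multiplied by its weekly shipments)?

For a sum of weighted absolute distances on a line, the optimum is the weighted median (not the mean). Total weight W = 330; half-weight = 165.
Sort by position and accumulate weight:
  mile 10 (Brookfield, w=90) → cum 90
  mile 13 (Calder, w=120) → cum 210  ≥ 165 → median here
  mile 15 (Denby, w=100) → cum 310
  mile 49 (Ashton, w=20) → cum 330
Optimal location: mile 13.

x = 13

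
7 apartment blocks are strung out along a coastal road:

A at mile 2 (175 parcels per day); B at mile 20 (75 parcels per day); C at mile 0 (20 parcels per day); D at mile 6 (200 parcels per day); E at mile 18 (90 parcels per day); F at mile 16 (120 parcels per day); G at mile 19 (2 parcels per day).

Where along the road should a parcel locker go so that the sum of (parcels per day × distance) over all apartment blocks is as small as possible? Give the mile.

x = 6

For a sum of weighted absolute distances on a line, the optimum is the weighted median (not the mean). Total weight W = 682; half-weight = 341.
Sort by position and accumulate weight:
  mile 0 (C, w=20) → cum 20
  mile 2 (A, w=175) → cum 195
  mile 6 (D, w=200) → cum 395  ≥ 341 → median here
  mile 16 (F, w=120) → cum 515
  mile 18 (E, w=90) → cum 605
  mile 19 (G, w=2) → cum 607
  mile 20 (B, w=75) → cum 682
Optimal location: mile 6.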